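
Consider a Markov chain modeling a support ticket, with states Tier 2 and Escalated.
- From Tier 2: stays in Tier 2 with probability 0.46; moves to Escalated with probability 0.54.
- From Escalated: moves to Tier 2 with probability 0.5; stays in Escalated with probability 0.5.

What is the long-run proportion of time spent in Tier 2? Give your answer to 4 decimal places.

Let the stationary distribution be π with π = πP and π_1 + π_2 = 1.
π_1 = 0.46·π_1 + 0.5·π_2
Solving with the normalization constraint gives π = (0.4808, 0.5192).
So the stationary probability of Tier 2 is 0.4808.

0.4808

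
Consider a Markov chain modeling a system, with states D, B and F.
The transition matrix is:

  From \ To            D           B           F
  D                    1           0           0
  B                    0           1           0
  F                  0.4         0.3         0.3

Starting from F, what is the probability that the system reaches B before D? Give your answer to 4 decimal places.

Let h(s) be the probability of absorption at B starting from transient state s. Then h(B) = 1 and h(D) = 0. By first-step analysis:
h(F) = 0.4·0 + 0.3·1 + 0.3·h(F)
Solving: h(F) = 0.4286.
Starting from F, the probability is 0.4286.

0.4286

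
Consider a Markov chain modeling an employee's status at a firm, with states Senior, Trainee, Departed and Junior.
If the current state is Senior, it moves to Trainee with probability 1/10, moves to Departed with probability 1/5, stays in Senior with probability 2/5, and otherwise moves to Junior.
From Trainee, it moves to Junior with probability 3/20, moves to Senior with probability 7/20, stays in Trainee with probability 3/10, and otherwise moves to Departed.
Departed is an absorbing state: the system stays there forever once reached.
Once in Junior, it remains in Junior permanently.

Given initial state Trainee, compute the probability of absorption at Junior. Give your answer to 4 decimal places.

Let h(s) be the probability of absorption at Junior starting from transient state s. Then h(Junior) = 1 and h(Departed) = 0. By first-step analysis:
h(Senior) = 0.4·h(Senior) + 0.1·h(Trainee) + 0.2·0 + 0.3·1
h(Trainee) = 0.35·h(Senior) + 0.3·h(Trainee) + 0.2·0 + 0.15·1
Solving: h(Senior) = 0.5844, h(Trainee) = 0.5065.
Starting from Trainee, the probability is 0.5065.

0.5065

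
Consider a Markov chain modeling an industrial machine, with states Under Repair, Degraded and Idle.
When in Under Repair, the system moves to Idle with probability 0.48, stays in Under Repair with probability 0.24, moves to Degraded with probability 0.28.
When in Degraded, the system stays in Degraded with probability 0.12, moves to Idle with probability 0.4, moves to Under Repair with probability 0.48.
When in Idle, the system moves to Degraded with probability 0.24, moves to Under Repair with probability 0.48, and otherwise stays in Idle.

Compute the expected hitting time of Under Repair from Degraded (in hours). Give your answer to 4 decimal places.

2.0833

Let t(s) be the expected number of hours to first reach Under Repair from state s, with t(Under Repair) = 0. Conditioning on the first hour:
t(Degraded) = 1 + 0.12·t(Degraded) + 0.4·t(Idle)
t(Idle) = 1 + 0.24·t(Degraded) + 0.28·t(Idle)
Solving: t(Degraded) = 2.0833, t(Idle) = 2.0833.
Expected hours from Degraded to Under Repair: 2.0833.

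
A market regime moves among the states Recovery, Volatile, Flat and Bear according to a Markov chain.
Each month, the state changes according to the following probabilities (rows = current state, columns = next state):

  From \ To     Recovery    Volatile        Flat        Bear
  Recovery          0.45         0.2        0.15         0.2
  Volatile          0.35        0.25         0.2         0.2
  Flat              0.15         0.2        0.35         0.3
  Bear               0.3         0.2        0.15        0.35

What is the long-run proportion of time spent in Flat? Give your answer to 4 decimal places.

Let the stationary distribution be π with π = πP and π_1 + π_2 + π_3 + π_4 = 1.
π_1 = 0.45·π_1 + 0.35·π_2 + 0.15·π_3 + 0.3·π_4
π_2 = 0.2·π_1 + 0.25·π_2 + 0.2·π_3 + 0.2·π_4
π_3 = 0.15·π_1 + 0.2·π_2 + 0.35·π_3 + 0.15·π_4
Solving with the normalization constraint gives π = (0.3299, 0.2105, 0.2007, 0.2589).
So the stationary probability of Flat is 0.2007.

0.2007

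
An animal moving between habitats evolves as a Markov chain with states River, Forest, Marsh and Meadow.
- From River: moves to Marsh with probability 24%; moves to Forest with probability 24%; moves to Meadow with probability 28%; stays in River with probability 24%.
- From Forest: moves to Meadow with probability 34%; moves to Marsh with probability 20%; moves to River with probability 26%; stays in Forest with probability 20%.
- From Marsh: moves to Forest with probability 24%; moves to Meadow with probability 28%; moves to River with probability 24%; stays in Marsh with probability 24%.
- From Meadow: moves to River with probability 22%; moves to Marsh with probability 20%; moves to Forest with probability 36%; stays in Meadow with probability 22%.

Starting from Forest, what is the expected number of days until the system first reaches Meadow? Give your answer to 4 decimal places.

Let t(s) be the expected number of days to first reach Meadow from state s, with t(Meadow) = 0. Conditioning on the first day:
t(River) = 1 + 0.24·t(River) + 0.24·t(Forest) + 0.24·t(Marsh)
t(Forest) = 1 + 0.26·t(River) + 0.2·t(Forest) + 0.2·t(Marsh)
t(Marsh) = 1 + 0.24·t(River) + 0.24·t(Forest) + 0.24·t(Marsh)
Solving: t(River) = 3.4031, t(Forest) = 3.2068, t(Marsh) = 3.4031.
Expected days from Forest to Meadow: 3.2068.

3.2068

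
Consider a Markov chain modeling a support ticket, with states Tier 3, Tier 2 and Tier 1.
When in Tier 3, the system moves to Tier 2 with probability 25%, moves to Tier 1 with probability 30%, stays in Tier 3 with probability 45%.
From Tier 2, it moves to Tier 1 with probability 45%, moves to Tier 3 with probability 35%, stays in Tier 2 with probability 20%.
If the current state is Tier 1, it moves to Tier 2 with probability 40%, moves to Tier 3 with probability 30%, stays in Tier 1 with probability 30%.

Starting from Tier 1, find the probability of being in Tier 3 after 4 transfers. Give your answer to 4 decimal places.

0.3698

Propagate the distribution vector 4 transfers from Tier 1.
After 0 transfers: (0.0000, 0.0000, 1.0000)
After 1 transfer: (0.3000, 0.4000, 0.3000)
After 2 transfers: (0.3650, 0.2750, 0.3600)
After 3 transfers: (0.3685, 0.2903, 0.3413)
After 4 transfers: (0.3698, 0.2867, 0.3435)
P(in Tier 3 after 4 transfers) = 0.3698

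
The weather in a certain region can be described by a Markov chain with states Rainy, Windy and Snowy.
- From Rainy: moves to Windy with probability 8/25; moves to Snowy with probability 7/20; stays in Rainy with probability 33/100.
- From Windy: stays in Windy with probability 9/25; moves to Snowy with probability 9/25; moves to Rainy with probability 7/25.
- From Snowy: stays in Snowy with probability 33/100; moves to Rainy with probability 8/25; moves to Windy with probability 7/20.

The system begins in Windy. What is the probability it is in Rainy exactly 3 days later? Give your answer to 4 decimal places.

0.3093

Propagate the distribution vector 3 days from Windy.
After 0 days: (0.0000, 1.0000, 0.0000)
After 1 day: (0.2800, 0.3600, 0.3600)
After 2 days: (0.3084, 0.3452, 0.3464)
After 3 days: (0.3093, 0.3442, 0.3465)
P(in Rainy after 3 days) = 0.3093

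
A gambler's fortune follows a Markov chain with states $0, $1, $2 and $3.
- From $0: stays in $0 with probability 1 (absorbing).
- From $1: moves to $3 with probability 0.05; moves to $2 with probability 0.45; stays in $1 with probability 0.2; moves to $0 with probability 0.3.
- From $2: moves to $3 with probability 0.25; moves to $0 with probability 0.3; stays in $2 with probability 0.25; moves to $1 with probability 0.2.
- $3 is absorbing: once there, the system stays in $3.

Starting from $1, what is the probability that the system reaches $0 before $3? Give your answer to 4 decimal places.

0.7059

Let h(s) be the probability of absorption at $0 starting from transient state s. Then h($0) = 1 and h($3) = 0. By first-step analysis:
h($1) = 0.3·1 + 0.2·h($1) + 0.45·h($2) + 0.05·0
h($2) = 0.3·1 + 0.2·h($1) + 0.25·h($2) + 0.25·0
Solving: h($1) = 0.7059, h($2) = 0.5882.
Starting from $1, the probability is 0.7059.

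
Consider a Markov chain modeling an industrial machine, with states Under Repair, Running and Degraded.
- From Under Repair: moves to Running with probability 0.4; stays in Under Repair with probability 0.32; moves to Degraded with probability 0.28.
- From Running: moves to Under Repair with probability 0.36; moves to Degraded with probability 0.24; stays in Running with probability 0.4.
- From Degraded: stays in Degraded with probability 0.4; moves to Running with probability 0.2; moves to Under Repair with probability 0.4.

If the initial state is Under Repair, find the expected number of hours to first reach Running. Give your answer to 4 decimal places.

Let t(s) be the expected number of hours to first reach Running from state s, with t(Running) = 0. Conditioning on the first hour:
t(Under Repair) = 1 + 0.32·t(Under Repair) + 0.28·t(Degraded)
t(Degraded) = 1 + 0.4·t(Under Repair) + 0.4·t(Degraded)
Solving: t(Under Repair) = 2.9730, t(Degraded) = 3.6486.
Expected hours from Under Repair to Running: 2.9730.

2.9730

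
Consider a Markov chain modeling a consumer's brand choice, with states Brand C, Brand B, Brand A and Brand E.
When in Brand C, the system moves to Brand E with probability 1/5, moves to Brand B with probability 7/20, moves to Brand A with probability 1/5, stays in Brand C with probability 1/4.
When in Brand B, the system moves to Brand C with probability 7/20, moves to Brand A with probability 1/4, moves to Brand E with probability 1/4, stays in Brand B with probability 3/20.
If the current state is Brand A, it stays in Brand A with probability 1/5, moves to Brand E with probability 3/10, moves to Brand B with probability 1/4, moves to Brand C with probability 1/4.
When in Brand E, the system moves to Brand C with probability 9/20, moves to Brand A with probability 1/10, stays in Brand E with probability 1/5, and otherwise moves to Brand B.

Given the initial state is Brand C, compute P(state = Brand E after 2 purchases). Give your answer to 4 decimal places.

Propagate the distribution vector 2 purchases from Brand C.
After 0 purchases: (1.0000, 0.0000, 0.0000, 0.0000)
After 1 purchase: (0.2500, 0.3500, 0.2000, 0.2000)
After 2 purchases: (0.3250, 0.2400, 0.1975, 0.2375)
P(in Brand E after 2 purchases) = 0.2375

0.2375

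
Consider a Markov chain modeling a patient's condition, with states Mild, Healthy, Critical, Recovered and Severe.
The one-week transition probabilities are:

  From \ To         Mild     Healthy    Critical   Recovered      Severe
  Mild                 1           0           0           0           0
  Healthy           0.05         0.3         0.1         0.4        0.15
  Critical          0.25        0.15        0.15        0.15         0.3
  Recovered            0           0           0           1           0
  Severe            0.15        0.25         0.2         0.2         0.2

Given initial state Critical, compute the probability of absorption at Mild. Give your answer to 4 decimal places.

0.4635

Let h(s) be the probability of absorption at Mild starting from transient state s. Then h(Mild) = 1 and h(Recovered) = 0. By first-step analysis:
h(Healthy) = 0.05·1 + 0.3·h(Healthy) + 0.1·h(Critical) + 0.4·0 + 0.15·h(Severe)
h(Critical) = 0.25·1 + 0.15·h(Healthy) + 0.15·h(Critical) + 0.15·0 + 0.3·h(Severe)
h(Severe) = 0.15·1 + 0.25·h(Healthy) + 0.2·h(Critical) + 0.2·0 + 0.2·h(Severe)
Solving: h(Healthy) = 0.2172, h(Critical) = 0.4635, h(Severe) = 0.3712.
Starting from Critical, the probability is 0.4635.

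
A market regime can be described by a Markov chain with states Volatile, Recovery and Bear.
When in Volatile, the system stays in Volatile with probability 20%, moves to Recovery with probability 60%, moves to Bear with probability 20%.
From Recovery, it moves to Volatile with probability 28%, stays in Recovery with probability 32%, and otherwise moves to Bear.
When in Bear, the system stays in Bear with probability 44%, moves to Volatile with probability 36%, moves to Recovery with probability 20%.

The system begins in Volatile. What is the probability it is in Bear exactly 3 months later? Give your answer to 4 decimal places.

0.3587

Propagate the distribution vector 3 months from Volatile.
After 0 months: (1.0000, 0.0000, 0.0000)
After 1 month: (0.2000, 0.6000, 0.2000)
After 2 months: (0.2800, 0.3520, 0.3680)
After 3 months: (0.2870, 0.3542, 0.3587)
P(in Bear after 3 months) = 0.3587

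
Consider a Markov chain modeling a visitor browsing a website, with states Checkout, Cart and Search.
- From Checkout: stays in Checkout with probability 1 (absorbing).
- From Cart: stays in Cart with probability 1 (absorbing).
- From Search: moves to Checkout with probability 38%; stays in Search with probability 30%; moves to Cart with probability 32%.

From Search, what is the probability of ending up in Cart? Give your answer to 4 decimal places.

0.4571

Let h(s) be the probability of absorption at Cart starting from transient state s. Then h(Cart) = 1 and h(Checkout) = 0. By first-step analysis:
h(Search) = 0.38·0 + 0.32·1 + 0.3·h(Search)
Solving: h(Search) = 0.4571.
Starting from Search, the probability is 0.4571.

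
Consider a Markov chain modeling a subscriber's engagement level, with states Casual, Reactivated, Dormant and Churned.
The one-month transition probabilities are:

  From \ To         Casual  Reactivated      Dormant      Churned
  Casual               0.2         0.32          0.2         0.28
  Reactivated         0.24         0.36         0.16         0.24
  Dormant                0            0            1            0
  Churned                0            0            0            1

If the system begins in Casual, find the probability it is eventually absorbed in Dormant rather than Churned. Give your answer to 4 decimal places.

Let h(s) be the probability of absorption at Dormant starting from transient state s. Then h(Dormant) = 1 and h(Churned) = 0. By first-step analysis:
h(Casual) = 0.2·h(Casual) + 0.32·h(Reactivated) + 0.2·1 + 0.28·0
h(Reactivated) = 0.24·h(Casual) + 0.36·h(Reactivated) + 0.16·1 + 0.24·0
Solving: h(Casual) = 0.4118, h(Reactivated) = 0.4044.
Starting from Casual, the probability is 0.4118.

0.4118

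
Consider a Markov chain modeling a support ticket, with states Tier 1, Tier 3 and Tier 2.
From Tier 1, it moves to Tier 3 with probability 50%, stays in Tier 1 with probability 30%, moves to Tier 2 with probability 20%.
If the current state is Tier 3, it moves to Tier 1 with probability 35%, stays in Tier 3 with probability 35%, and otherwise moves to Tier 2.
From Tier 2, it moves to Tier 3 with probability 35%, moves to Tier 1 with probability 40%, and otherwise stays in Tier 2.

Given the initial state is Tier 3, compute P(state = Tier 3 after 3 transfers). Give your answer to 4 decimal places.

Propagate the distribution vector 3 transfers from Tier 3.
After 0 transfers: (0.0000, 1.0000, 0.0000)
After 1 transfer: (0.3500, 0.3500, 0.3000)
After 2 transfers: (0.3475, 0.4025, 0.2500)
After 3 transfers: (0.3451, 0.4021, 0.2528)
P(in Tier 3 after 3 transfers) = 0.4021

0.4021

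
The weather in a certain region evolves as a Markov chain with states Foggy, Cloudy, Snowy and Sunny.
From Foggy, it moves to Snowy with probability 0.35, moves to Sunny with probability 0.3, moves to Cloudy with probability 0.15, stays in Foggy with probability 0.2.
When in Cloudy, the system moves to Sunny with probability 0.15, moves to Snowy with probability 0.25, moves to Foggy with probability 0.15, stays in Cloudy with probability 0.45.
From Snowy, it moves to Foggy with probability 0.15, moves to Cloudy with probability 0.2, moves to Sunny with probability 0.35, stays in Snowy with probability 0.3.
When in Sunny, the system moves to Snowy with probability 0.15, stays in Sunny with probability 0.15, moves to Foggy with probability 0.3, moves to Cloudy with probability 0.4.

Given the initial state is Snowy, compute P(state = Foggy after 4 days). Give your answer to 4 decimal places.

0.1943

Propagate the distribution vector 4 days from Snowy.
After 0 days: (0.0000, 0.0000, 1.0000, 0.0000)
After 1 day: (0.1500, 0.2000, 0.3000, 0.3500)
After 2 days: (0.2100, 0.3125, 0.2450, 0.2325)
After 3 days: (0.1954, 0.3141, 0.2600, 0.2305)
After 4 days: (0.1943, 0.3149, 0.2595, 0.2313)
P(in Foggy after 4 days) = 0.1943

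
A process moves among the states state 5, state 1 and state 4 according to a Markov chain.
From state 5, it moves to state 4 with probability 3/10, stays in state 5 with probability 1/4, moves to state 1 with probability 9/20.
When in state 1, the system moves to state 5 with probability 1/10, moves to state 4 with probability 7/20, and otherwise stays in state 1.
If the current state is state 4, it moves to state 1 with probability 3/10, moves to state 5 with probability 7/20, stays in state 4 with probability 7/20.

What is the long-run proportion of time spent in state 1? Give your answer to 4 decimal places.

Let the stationary distribution be π with π = πP and π_1 + π_2 + π_3 = 1.
π_1 = 0.25·π_1 + 0.1·π_2 + 0.35·π_3
π_2 = 0.45·π_1 + 0.55·π_2 + 0.3·π_3
Solving with the normalization constraint gives π = (0.2174, 0.4435, 0.3391).
So the stationary probability of state 1 is 0.4435.

0.4435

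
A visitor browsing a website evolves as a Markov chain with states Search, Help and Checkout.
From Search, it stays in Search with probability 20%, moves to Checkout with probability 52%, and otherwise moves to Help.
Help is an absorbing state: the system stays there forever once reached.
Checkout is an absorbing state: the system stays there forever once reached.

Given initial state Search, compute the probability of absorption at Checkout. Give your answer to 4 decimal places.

Let h(s) be the probability of absorption at Checkout starting from transient state s. Then h(Checkout) = 1 and h(Help) = 0. By first-step analysis:
h(Search) = 0.2·h(Search) + 0.28·0 + 0.52·1
Solving: h(Search) = 0.6500.
Starting from Search, the probability is 0.6500.

0.6500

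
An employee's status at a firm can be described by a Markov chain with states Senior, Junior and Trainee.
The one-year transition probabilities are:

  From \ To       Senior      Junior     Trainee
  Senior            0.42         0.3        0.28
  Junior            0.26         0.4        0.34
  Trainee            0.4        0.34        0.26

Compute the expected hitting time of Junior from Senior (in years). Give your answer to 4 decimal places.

Let t(s) be the expected number of years to first reach Junior from state s, with t(Junior) = 0. Conditioning on the first year:
t(Senior) = 1 + 0.42·t(Senior) + 0.28·t(Trainee)
t(Trainee) = 1 + 0.4·t(Senior) + 0.26·t(Trainee)
Solving: t(Senior) = 3.2156, t(Trainee) = 3.0895.
Expected years from Senior to Junior: 3.2156.

3.2156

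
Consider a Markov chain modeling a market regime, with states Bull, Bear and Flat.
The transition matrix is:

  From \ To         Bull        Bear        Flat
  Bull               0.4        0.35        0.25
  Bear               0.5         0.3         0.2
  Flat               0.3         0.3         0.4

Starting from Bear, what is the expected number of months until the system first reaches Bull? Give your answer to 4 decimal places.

2.2222

Let t(s) be the expected number of months to first reach Bull from state s, with t(Bull) = 0. Conditioning on the first month:
t(Bear) = 1 + 0.3·t(Bear) + 0.2·t(Flat)
t(Flat) = 1 + 0.3·t(Bear) + 0.4·t(Flat)
Solving: t(Bear) = 2.2222, t(Flat) = 2.7778.
Expected months from Bear to Bull: 2.2222.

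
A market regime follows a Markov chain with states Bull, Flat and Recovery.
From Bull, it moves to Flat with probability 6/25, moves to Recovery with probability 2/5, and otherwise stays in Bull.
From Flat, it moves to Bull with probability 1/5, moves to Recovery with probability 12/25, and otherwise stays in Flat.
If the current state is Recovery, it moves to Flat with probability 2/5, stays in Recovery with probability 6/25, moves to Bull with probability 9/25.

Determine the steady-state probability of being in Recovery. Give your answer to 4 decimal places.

Let the stationary distribution be π with π = πP and π_1 + π_2 + π_3 = 1.
π_1 = 0.36·π_1 + 0.2·π_2 + 0.36·π_3
π_2 = 0.24·π_1 + 0.32·π_2 + 0.4·π_3
Solving with the normalization constraint gives π = (0.3080, 0.3247, 0.3672).
So the stationary probability of Recovery is 0.3672.

0.3672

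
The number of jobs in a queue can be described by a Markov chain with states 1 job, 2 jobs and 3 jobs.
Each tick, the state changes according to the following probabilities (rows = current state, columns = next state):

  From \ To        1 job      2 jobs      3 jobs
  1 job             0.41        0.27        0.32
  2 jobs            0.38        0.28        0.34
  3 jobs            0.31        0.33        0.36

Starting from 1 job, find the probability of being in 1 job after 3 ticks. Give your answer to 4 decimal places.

0.3674

Propagate the distribution vector 3 ticks from 1 job.
After 0 ticks: (1.0000, 0.0000, 0.0000)
After 1 tick: (0.4100, 0.2700, 0.3200)
After 2 ticks: (0.3699, 0.2919, 0.3382)
After 3 ticks: (0.3674, 0.2932, 0.3394)
P(in 1 job after 3 ticks) = 0.3674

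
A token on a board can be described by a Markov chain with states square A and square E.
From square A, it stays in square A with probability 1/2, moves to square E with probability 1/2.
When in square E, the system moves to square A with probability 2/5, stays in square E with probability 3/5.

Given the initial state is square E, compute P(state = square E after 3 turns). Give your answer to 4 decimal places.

Propagate the distribution vector 3 turns from square E.
After 0 turns: (0.0000, 1.0000)
After 1 turn: (0.4000, 0.6000)
After 2 turns: (0.4400, 0.5600)
After 3 turns: (0.4440, 0.5560)
P(in square E after 3 turns) = 0.5560

0.5560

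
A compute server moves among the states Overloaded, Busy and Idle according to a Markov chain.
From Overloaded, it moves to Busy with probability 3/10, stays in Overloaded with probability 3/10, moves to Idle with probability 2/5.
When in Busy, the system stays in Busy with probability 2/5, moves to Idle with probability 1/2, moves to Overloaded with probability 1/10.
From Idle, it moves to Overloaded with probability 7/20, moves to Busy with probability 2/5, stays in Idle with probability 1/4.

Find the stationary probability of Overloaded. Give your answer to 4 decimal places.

Let the stationary distribution be π with π = πP and π_1 + π_2 + π_3 = 1.
π_1 = 0.3·π_1 + 0.1·π_2 + 0.35·π_3
π_2 = 0.3·π_1 + 0.4·π_2 + 0.4·π_3
Solving with the normalization constraint gives π = (0.2439, 0.3756, 0.3805).
So the stationary probability of Overloaded is 0.2439.

0.2439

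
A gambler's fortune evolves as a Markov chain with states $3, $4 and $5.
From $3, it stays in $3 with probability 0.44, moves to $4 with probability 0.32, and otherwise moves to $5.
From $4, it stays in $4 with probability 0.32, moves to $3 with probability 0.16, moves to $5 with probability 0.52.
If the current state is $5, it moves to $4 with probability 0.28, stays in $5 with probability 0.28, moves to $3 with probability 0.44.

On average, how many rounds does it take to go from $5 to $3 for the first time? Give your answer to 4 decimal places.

2.7907

Let t(s) be the expected number of rounds to first reach $3 from state s, with t($3) = 0. Conditioning on the first round:
t($4) = 1 + 0.32·t($4) + 0.52·t($5)
t($5) = 1 + 0.28·t($4) + 0.28·t($5)
Solving: t($4) = 3.6047, t($5) = 2.7907.
Expected rounds from $5 to $3: 2.7907.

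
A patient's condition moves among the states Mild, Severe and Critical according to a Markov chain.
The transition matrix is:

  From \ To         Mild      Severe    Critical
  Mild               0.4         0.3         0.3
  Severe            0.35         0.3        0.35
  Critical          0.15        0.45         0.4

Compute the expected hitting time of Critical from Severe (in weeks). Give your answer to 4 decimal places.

3.0159

Let t(s) be the expected number of weeks to first reach Critical from state s, with t(Critical) = 0. Conditioning on the first week:
t(Mild) = 1 + 0.4·t(Mild) + 0.3·t(Severe)
t(Severe) = 1 + 0.35·t(Mild) + 0.3·t(Severe)
Solving: t(Mild) = 3.1746, t(Severe) = 3.0159.
Expected weeks from Severe to Critical: 3.0159.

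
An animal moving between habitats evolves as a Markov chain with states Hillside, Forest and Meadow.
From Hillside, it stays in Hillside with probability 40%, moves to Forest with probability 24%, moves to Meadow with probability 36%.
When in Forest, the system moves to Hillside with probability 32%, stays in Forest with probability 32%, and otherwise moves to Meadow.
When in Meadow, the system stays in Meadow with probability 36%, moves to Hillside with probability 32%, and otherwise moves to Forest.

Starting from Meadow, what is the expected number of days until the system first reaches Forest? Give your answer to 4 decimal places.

3.4226

Let t(s) be the expected number of days to first reach Forest from state s, with t(Forest) = 0. Conditioning on the first day:
t(Hillside) = 1 + 0.4·t(Hillside) + 0.36·t(Meadow)
t(Meadow) = 1 + 0.32·t(Hillside) + 0.36·t(Meadow)
Solving: t(Hillside) = 3.7202, t(Meadow) = 3.4226.
Expected days from Meadow to Forest: 3.4226.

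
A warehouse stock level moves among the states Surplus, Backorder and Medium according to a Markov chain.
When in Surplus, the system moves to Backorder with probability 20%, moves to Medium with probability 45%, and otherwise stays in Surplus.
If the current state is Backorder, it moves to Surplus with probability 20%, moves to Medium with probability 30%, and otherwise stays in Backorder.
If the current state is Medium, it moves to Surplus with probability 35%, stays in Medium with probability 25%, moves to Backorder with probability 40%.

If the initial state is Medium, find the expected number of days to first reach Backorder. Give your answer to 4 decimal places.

3.0303

Let t(s) be the expected number of days to first reach Backorder from state s, with t(Backorder) = 0. Conditioning on the first day:
t(Surplus) = 1 + 0.35·t(Surplus) + 0.45·t(Medium)
t(Medium) = 1 + 0.35·t(Surplus) + 0.25·t(Medium)
Solving: t(Surplus) = 3.6364, t(Medium) = 3.0303.
Expected days from Medium to Backorder: 3.0303.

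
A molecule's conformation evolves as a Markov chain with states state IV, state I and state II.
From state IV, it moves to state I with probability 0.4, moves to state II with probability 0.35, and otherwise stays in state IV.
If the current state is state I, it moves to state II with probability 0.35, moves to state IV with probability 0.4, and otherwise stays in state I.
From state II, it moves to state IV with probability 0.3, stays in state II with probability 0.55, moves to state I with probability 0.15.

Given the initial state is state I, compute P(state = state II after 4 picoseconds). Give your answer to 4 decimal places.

0.4368

Propagate the distribution vector 4 picoseconds from state I.
After 0 picoseconds: (0.0000, 1.0000, 0.0000)
After 1 picosecond: (0.4000, 0.2500, 0.3500)
After 2 picoseconds: (0.3050, 0.2750, 0.4200)
After 3 picoseconds: (0.3123, 0.2538, 0.4340)
After 4 picoseconds: (0.3098, 0.2534, 0.4368)
P(in state II after 4 picoseconds) = 0.4368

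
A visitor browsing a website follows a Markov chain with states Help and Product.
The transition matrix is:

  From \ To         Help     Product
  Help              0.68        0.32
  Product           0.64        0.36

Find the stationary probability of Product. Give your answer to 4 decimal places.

0.3333

Let the stationary distribution be π with π = πP and π_1 + π_2 = 1.
π_1 = 0.68·π_1 + 0.64·π_2
Solving with the normalization constraint gives π = (0.6667, 0.3333).
So the stationary probability of Product is 0.3333.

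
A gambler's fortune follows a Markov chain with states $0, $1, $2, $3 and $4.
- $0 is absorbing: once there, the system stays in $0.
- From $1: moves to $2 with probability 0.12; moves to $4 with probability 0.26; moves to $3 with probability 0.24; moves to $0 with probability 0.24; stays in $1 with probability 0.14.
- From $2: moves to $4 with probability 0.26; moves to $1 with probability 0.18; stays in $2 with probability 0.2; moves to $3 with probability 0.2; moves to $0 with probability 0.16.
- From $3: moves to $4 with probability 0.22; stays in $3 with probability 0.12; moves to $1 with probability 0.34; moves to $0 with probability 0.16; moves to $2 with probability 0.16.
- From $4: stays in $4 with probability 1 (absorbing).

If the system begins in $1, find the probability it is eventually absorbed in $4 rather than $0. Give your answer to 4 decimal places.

0.5426

Let h(s) be the probability of absorption at $4 starting from transient state s. Then h($4) = 1 and h($0) = 0. By first-step analysis:
h($1) = 0.24·0 + 0.14·h($1) + 0.12·h($2) + 0.24·h($3) + 0.26·1
h($2) = 0.16·0 + 0.18·h($1) + 0.2·h($2) + 0.2·h($3) + 0.26·1
h($3) = 0.16·0 + 0.34·h($1) + 0.16·h($2) + 0.12·h($3) + 0.22·1
Solving: h($1) = 0.5426, h($2) = 0.5888, h($3) = 0.5667.
Starting from $1, the probability is 0.5426.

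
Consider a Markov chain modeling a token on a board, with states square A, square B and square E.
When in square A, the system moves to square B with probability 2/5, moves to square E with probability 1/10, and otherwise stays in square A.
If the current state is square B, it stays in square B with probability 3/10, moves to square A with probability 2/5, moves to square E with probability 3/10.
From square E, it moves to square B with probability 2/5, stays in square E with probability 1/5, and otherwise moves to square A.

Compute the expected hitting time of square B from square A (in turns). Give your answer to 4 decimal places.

Let t(s) be the expected number of turns to first reach square B from state s, with t(square B) = 0. Conditioning on the first turn:
t(square A) = 1 + 0.5·t(square A) + 0.1·t(square E)
t(square E) = 1 + 0.4·t(square A) + 0.2·t(square E)
Solving: t(square A) = 2.5000, t(square E) = 2.5000.
Expected turns from square A to square B: 2.5000.

2.5000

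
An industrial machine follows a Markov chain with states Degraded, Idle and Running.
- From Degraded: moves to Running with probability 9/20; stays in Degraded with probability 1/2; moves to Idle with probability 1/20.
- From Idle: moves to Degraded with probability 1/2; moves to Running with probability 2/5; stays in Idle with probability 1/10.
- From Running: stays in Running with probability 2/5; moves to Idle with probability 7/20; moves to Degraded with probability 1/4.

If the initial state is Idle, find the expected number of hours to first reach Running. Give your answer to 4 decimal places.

2.3529

Let t(s) be the expected number of hours to first reach Running from state s, with t(Running) = 0. Conditioning on the first hour:
t(Degraded) = 1 + 0.5·t(Degraded) + 0.05·t(Idle)
t(Idle) = 1 + 0.5·t(Degraded) + 0.1·t(Idle)
Solving: t(Degraded) = 2.2353, t(Idle) = 2.3529.
Expected hours from Idle to Running: 2.3529.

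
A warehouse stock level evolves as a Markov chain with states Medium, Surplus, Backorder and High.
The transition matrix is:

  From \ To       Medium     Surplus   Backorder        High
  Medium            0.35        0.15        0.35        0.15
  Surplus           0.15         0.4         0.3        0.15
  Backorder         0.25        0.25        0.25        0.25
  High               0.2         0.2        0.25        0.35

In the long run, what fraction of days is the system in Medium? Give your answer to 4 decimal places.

Let the stationary distribution be π with π = πP and π_1 + π_2 + π_3 + π_4 = 1.
π_1 = 0.35·π_1 + 0.15·π_2 + 0.25·π_3 + 0.2·π_4
π_2 = 0.15·π_1 + 0.4·π_2 + 0.25·π_3 + 0.2·π_4
π_3 = 0.35·π_1 + 0.3·π_2 + 0.25·π_3 + 0.25·π_4
Solving with the normalization constraint gives π = (0.2373, 0.2531, 0.2864, 0.2233).
So the stationary probability of Medium is 0.2373.

0.2373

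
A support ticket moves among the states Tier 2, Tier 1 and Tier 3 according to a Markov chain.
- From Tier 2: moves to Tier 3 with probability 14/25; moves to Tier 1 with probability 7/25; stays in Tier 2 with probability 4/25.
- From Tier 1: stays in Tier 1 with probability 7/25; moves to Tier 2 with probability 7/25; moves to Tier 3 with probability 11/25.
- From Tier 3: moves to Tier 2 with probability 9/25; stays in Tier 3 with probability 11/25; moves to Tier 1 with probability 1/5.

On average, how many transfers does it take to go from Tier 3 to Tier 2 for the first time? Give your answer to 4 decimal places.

Let t(s) be the expected number of transfers to first reach Tier 2 from state s, with t(Tier 2) = 0. Conditioning on the first transfer:
t(Tier 1) = 1 + 0.28·t(Tier 1) + 0.44·t(Tier 3)
t(Tier 3) = 1 + 0.2·t(Tier 1) + 0.44·t(Tier 3)
Solving: t(Tier 1) = 3.1726, t(Tier 3) = 2.9188.
Expected transfers from Tier 3 to Tier 2: 2.9188.

2.9188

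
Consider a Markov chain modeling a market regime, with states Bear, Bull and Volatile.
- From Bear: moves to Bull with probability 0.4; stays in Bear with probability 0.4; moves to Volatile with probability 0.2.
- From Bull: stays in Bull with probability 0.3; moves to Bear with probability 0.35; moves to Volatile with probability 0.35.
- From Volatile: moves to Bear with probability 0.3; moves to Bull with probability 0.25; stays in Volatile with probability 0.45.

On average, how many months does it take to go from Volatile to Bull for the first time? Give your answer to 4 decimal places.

3.3333

Let t(s) be the expected number of months to first reach Bull from state s, with t(Bull) = 0. Conditioning on the first month:
t(Bear) = 1 + 0.4·t(Bear) + 0.2·t(Volatile)
t(Volatile) = 1 + 0.3·t(Bear) + 0.45·t(Volatile)
Solving: t(Bear) = 2.7778, t(Volatile) = 3.3333.
Expected months from Volatile to Bull: 3.3333.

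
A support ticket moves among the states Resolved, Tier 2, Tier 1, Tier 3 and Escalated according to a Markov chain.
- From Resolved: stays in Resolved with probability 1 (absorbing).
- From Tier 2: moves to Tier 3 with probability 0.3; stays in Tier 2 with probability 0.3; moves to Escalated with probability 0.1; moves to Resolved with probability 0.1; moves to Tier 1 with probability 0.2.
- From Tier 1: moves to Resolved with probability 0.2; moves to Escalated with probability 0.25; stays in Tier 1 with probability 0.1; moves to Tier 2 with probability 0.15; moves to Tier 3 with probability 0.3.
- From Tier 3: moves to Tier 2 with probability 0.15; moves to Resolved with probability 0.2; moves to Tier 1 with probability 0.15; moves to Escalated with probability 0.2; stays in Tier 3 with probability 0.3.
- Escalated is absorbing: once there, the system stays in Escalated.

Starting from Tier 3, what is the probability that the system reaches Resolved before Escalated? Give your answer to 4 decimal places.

0.4898

Let h(s) be the probability of absorption at Resolved starting from transient state s. Then h(Resolved) = 1 and h(Escalated) = 0. By first-step analysis:
h(Tier 2) = 0.1·1 + 0.3·h(Tier 2) + 0.2·h(Tier 1) + 0.3·h(Tier 3) + 0.1·0
h(Tier 1) = 0.2·1 + 0.15·h(Tier 2) + 0.1·h(Tier 1) + 0.3·h(Tier 3) + 0.25·0
h(Tier 3) = 0.2·1 + 0.15·h(Tier 2) + 0.15·h(Tier 1) + 0.3·h(Tier 3) + 0.2·0
Solving: h(Tier 2) = 0.4861, h(Tier 1) = 0.4665, h(Tier 3) = 0.4898.
Starting from Tier 3, the probability is 0.4898.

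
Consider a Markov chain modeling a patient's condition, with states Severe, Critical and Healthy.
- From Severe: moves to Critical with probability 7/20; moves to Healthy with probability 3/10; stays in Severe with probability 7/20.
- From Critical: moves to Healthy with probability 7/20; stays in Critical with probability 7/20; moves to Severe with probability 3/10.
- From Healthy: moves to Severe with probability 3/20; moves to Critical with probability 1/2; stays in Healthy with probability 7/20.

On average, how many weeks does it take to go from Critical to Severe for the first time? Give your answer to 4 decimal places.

Let t(s) be the expected number of weeks to first reach Severe from state s, with t(Severe) = 0. Conditioning on the first week:
t(Critical) = 1 + 0.35·t(Critical) + 0.35·t(Healthy)
t(Healthy) = 1 + 0.5·t(Critical) + 0.35·t(Healthy)
Solving: t(Critical) = 4.0404, t(Healthy) = 4.6465.
Expected weeks from Critical to Severe: 4.0404.

4.0404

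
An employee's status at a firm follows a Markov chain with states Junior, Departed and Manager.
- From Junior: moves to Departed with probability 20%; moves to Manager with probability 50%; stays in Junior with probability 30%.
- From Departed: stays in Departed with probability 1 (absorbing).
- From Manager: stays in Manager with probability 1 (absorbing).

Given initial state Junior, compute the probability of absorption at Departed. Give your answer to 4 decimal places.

Let h(s) be the probability of absorption at Departed starting from transient state s. Then h(Departed) = 1 and h(Manager) = 0. By first-step analysis:
h(Junior) = 0.3·h(Junior) + 0.2·1 + 0.5·0
Solving: h(Junior) = 0.2857.
Starting from Junior, the probability is 0.2857.

0.2857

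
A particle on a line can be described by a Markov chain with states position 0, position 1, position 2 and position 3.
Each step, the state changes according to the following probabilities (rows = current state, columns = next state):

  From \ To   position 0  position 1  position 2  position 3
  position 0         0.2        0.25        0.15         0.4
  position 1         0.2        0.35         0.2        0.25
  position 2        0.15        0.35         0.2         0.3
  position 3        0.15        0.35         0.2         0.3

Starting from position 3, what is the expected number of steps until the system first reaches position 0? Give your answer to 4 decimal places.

Let t(s) be the expected number of steps to first reach position 0 from state s, with t(position 0) = 0. Conditioning on the first step:
t(position 1) = 1 + 0.35·t(position 1) + 0.2·t(position 2) + 0.25·t(position 3)
t(position 2) = 1 + 0.35·t(position 1) + 0.2·t(position 2) + 0.3·t(position 3)
t(position 3) = 1 + 0.35·t(position 1) + 0.2·t(position 2) + 0.3·t(position 3)
Solving: t(position 1) = 5.6716, t(position 2) = 5.9701, t(position 3) = 5.9701.
Expected steps from position 3 to position 0: 5.9701.

5.9701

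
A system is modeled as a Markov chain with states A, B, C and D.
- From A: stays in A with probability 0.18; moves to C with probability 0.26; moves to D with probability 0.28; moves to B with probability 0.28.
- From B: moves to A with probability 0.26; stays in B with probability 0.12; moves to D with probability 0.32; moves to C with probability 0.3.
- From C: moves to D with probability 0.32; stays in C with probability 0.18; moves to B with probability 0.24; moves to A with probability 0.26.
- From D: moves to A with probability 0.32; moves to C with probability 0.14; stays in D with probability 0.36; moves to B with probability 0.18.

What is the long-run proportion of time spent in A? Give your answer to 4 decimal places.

0.2587

Let the stationary distribution be π with π = πP and π_1 + π_2 + π_3 + π_4 = 1.
π_1 = 0.18·π_1 + 0.26·π_2 + 0.26·π_3 + 0.32·π_4
π_2 = 0.28·π_1 + 0.12·π_2 + 0.24·π_3 + 0.18·π_4
π_3 = 0.26·π_1 + 0.3·π_2 + 0.18·π_3 + 0.14·π_4
Solving with the normalization constraint gives π = (0.2587, 0.2062, 0.2125, 0.3226).
So the stationary probability of A is 0.2587.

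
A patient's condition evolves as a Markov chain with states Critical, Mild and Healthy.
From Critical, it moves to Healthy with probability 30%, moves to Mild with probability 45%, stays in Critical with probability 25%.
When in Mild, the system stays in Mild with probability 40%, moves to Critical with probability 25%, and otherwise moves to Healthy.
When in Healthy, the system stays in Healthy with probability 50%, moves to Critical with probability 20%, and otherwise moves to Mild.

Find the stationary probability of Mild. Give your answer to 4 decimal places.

Let the stationary distribution be π with π = πP and π_1 + π_2 + π_3 = 1.
π_1 = 0.25·π_1 + 0.25·π_2 + 0.2·π_3
π_2 = 0.45·π_1 + 0.4·π_2 + 0.3·π_3
Solving with the normalization constraint gives π = (0.2301, 0.3717, 0.3982).
So the stationary probability of Mild is 0.3717.

0.3717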